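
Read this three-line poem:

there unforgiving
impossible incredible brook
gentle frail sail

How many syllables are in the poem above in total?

Line 1: "there unforgiving": 1+4 = 5
Line 2: "impossible incredible brook": 4+4+1 = 9
Line 3: "gentle frail sail": 2+1+1 = 4
Total: 5 + 9 + 4 = 18

18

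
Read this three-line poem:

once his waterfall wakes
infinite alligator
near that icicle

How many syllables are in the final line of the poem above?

The final line: near(1) + that(1) + icicle(3) = 5

5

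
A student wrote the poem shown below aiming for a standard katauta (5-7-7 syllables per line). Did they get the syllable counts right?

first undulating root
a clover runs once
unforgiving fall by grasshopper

No

Line 1: first(1) + undulating(4) + root(1) = 6 (expected 5)
Line 2: a(1) + clover(2) + runs(1) + once(1) = 5 (expected 7)
Line 3: unforgiving(4) + fall(1) + by(1) + grasshopper(3) = 9 (expected 7)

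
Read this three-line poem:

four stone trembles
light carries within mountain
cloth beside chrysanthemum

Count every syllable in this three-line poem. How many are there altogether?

Line 1: four (1), stone (1), trembles (2) → 4
Line 2: light (1), carries (2), within (2), mountain (2) → 7
Line 3: cloth (1), beside (2), chrysanthemum (4) → 7
Total: 4 + 7 + 7 = 18

18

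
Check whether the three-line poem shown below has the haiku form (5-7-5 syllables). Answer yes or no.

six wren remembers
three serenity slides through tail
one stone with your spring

No

Line 1: "six wren remembers": 1+1+3 = 5 ✓
Line 2: "three serenity slides through tail": 1+4+1+1+1 = 8 (expected 7)
Line 3: "one stone with your spring": 1+1+1+1+1 = 5 ✓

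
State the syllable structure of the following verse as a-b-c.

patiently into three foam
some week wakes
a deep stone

7-3-3

Line 1: patiently (3), into (2), three (1), foam (1) → 7
Line 2: some (1), week (1), wakes (1) → 3
Line 3: a (1), deep (1), stone (1) → 3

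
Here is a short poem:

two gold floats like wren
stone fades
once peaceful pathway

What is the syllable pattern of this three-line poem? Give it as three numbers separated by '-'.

5-2-5

Line 1: two (1), gold (1), floats (1), like (1), wren (1) → 5
Line 2: stone (1), fades (1) → 2
Line 3: once (1), peaceful (2), pathway (2) → 5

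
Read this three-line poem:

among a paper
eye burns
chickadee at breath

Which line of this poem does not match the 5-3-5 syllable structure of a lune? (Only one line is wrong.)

Line 1: "among a paper": 2+1+2 = 5 ✓
Line 2: "eye burns": 1+1 = 2 (expected 3)
Line 3: "chickadee at breath": 3+1+1 = 5 ✓

The second line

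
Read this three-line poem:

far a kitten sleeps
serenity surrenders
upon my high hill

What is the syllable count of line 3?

5

Line 3: upon (2), my (1), high (1), hill (1) → 5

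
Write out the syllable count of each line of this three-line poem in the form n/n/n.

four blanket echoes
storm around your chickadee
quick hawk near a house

Line 1: four(1) + blanket(2) + echoes(2) = 5
Line 2: storm(1) + around(2) + your(1) + chickadee(3) = 7
Line 3: quick(1) + hawk(1) + near(1) + a(1) + house(1) = 5

5/7/5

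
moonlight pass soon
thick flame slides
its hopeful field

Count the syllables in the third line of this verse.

The third line: its (1), hopeful (2), field (1) → 4

4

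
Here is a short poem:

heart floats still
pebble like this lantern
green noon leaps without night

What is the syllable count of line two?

6

Line two: pebble(2) + like(1) + this(1) + lantern(2) = 6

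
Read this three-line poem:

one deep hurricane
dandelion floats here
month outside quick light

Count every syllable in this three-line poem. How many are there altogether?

Line 1: one (1), deep (1), hurricane (3) → 5
Line 2: dandelion (4), floats (1), here (1) → 6
Line 3: month (1), outside (2), quick (1), light (1) → 5
Total: 5 + 6 + 5 = 16

16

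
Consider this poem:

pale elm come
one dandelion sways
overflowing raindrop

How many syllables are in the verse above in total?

Line 1: pale(1) + elm(1) + come(1) = 3
Line 2: one(1) + dandelion(4) + sways(1) = 6
Line 3: overflowing(4) + raindrop(2) = 6
Total: 3 + 6 + 6 = 15

15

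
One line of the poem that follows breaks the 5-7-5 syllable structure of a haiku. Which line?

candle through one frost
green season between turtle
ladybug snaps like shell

The third line

Line 1: candle (2), through (1), one (1), frost (1) → 5 ✓
Line 2: green (1), season (2), between (2), turtle (2) → 7 ✓
Line 3: ladybug (3), snaps (1), like (1), shell (1) → 6 (expected 5)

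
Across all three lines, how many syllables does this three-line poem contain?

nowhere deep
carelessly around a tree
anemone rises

Line 1: nowhere(2) + deep(1) = 3
Line 2: carelessly(3) + around(2) + a(1) + tree(1) = 7
Line 3: anemone(4) + rises(2) = 6
Total: 3 + 7 + 6 = 16

16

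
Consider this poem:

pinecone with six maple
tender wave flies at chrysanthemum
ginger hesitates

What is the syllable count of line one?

6

Line one: "pinecone with six maple": 2+1+1+2 = 6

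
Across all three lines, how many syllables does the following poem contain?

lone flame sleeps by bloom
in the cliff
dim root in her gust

13

Line 1: lone(1) + flame(1) + sleeps(1) + by(1) + bloom(1) = 5
Line 2: in(1) + the(1) + cliff(1) = 3
Line 3: dim(1) + root(1) + in(1) + her(1) + gust(1) = 5
Total: 5 + 3 + 5 = 13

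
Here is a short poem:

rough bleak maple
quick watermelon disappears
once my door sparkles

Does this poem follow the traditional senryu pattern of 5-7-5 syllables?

No

Line 1: rough(1) + bleak(1) + maple(2) = 4 (expected 5)
Line 2: quick(1) + watermelon(4) + disappears(3) = 8 (expected 7)
Line 3: once(1) + my(1) + door(1) + sparkles(2) = 5 ✓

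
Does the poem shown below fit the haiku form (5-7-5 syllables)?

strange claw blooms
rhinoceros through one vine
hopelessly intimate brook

Line 1: strange (1), claw (1), blooms (1) → 3 (expected 5)
Line 2: rhinoceros (4), through (1), one (1), vine (1) → 7 ✓
Line 3: hopelessly (3), intimate (3), brook (1) → 7 (expected 5)

No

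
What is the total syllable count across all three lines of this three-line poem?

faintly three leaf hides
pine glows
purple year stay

Line 1: faintly(2) + three(1) + leaf(1) + hides(1) = 5
Line 2: pine(1) + glows(1) = 2
Line 3: purple(2) + year(1) + stay(1) = 4
Total: 5 + 2 + 4 = 11

11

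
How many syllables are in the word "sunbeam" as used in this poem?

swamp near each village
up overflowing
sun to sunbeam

2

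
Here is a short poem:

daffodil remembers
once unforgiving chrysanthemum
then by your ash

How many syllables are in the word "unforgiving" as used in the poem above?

"unforgiving" has 4 syllables.

4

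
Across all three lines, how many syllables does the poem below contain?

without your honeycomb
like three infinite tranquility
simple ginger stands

Line 1: without(2) + your(1) + honeycomb(3) = 6
Line 2: like(1) + three(1) + infinite(3) + tranquility(4) = 9
Line 3: simple(2) + ginger(2) + stands(1) = 5
Total: 6 + 9 + 5 = 20

20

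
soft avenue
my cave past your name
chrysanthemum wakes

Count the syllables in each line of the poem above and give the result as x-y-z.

4-5-5

Line 1: "soft avenue": 1+3 = 4
Line 2: "my cave past your name": 1+1+1+1+1 = 5
Line 3: "chrysanthemum wakes": 4+1 = 5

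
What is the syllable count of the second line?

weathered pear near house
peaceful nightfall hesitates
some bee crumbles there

7

The second line: peaceful (2), nightfall (2), hesitates (3) → 7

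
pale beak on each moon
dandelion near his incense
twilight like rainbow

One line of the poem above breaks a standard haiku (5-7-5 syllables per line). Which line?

Line 1: pale (1), beak (1), on (1), each (1), moon (1) → 5 ✓
Line 2: dandelion (4), near (1), his (1), incense (2) → 8 (expected 7)
Line 3: twilight (2), like (1), rainbow (2) → 5 ✓

The second line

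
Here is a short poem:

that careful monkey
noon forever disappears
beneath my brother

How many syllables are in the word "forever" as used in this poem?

3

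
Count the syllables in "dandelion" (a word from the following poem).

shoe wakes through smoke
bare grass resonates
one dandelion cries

4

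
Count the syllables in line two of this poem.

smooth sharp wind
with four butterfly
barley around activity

5

Line two: with (1), four (1), butterfly (3) → 5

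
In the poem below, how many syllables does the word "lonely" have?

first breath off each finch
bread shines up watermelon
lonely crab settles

2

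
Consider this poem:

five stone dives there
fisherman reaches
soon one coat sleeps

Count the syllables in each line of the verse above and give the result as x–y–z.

Line 1: five (1), stone (1), dives (1), there (1) → 4
Line 2: fisherman (3), reaches (2) → 5
Line 3: soon (1), one (1), coat (1), sleeps (1) → 4

4–5–4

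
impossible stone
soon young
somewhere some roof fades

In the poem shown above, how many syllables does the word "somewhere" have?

"somewhere" has 2 syllables.

2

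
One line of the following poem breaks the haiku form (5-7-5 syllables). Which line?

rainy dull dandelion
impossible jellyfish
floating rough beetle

Line 1: "rainy dull dandelion": 2+1+4 = 7 (expected 5)
Line 2: "impossible jellyfish": 4+3 = 7 ✓
Line 3: "floating rough beetle": 2+1+2 = 5 ✓

Line 1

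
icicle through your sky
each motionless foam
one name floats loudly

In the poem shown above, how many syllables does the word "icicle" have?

3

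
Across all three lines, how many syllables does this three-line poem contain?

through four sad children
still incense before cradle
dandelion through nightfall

Line 1: through (1), four (1), sad (1), children (2) → 5
Line 2: still (1), incense (2), before (2), cradle (2) → 7
Line 3: dandelion (4), through (1), nightfall (2) → 7
Total: 5 + 7 + 7 = 19

19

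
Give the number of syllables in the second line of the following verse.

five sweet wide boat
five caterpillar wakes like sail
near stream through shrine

The second line: five (1), caterpillar (4), wakes (1), like (1), sail (1) → 8

8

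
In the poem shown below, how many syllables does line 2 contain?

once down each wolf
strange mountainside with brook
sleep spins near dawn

Line 2: strange(1) + mountainside(3) + with(1) + brook(1) = 6

6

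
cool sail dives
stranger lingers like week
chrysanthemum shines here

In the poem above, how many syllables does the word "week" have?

1

"week" has 1 syllable.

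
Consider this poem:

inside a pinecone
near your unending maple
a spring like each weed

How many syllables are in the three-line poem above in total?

17

Line 1: "inside a pinecone": 2+1+2 = 5
Line 2: "near your unending maple": 1+1+3+2 = 7
Line 3: "a spring like each weed": 1+1+1+1+1 = 5
Total: 5 + 7 + 5 = 17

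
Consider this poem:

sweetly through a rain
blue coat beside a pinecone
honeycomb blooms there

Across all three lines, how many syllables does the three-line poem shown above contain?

Line 1: sweetly(2) + through(1) + a(1) + rain(1) = 5
Line 2: blue(1) + coat(1) + beside(2) + a(1) + pinecone(2) = 7
Line 3: honeycomb(3) + blooms(1) + there(1) = 5
Total: 5 + 7 + 5 = 17

17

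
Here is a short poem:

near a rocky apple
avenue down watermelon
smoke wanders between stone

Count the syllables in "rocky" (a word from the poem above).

2

"rocky" has 2 syllables.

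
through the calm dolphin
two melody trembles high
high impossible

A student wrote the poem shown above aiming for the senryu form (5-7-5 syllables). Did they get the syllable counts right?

Line 1: "through the calm dolphin": 1+1+1+2 = 5 ✓
Line 2: "two melody trembles high": 1+3+2+1 = 7 ✓
Line 3: "high impossible": 1+4 = 5 ✓

Yes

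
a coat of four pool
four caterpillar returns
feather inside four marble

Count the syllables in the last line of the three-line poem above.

7

The last line: "feather inside four marble": 2+2+1+2 = 7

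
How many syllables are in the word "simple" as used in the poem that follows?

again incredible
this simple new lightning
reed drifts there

"simple" has 2 syllables.

2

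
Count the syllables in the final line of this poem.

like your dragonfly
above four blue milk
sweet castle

The final line: sweet(1) + castle(2) = 3

3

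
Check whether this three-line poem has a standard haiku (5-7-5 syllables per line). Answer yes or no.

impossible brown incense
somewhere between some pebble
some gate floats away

Line 1: "impossible brown incense": 4+1+2 = 7 (expected 5)
Line 2: "somewhere between some pebble": 2+2+1+2 = 7 ✓
Line 3: "some gate floats away": 1+1+1+2 = 5 ✓

No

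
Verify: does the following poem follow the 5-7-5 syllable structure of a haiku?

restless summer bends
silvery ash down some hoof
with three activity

Line 1: restless (2), summer (2), bends (1) → 5 ✓
Line 2: silvery (3), ash (1), down (1), some (1), hoof (1) → 7 ✓
Line 3: with (1), three (1), activity (4) → 6 (expected 5)

No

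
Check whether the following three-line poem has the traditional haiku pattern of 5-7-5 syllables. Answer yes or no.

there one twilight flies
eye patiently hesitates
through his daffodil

Yes

Line 1: there(1) + one(1) + twilight(2) + flies(1) = 5 ✓
Line 2: eye(1) + patiently(3) + hesitates(3) = 7 ✓
Line 3: through(1) + his(1) + daffodil(3) = 5 ✓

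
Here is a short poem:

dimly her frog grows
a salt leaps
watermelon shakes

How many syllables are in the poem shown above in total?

Line 1: dimly(2) + her(1) + frog(1) + grows(1) = 5
Line 2: a(1) + salt(1) + leaps(1) = 3
Line 3: watermelon(4) + shakes(1) = 5
Total: 5 + 3 + 5 = 13

13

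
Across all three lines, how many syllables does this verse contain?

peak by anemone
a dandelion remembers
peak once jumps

17

Line 1: peak (1), by (1), anemone (4) → 6
Line 2: a (1), dandelion (4), remembers (3) → 8
Line 3: peak (1), once (1), jumps (1) → 3
Total: 6 + 8 + 3 = 17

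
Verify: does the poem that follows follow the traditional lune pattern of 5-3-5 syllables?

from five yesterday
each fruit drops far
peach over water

Line 1: from(1) + five(1) + yesterday(3) = 5 ✓
Line 2: each(1) + fruit(1) + drops(1) + far(1) = 4 (expected 3)
Line 3: peach(1) + over(2) + water(2) = 5 ✓

No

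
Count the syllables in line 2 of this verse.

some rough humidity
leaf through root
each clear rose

3

Line 2: "leaf through root": 1+1+1 = 3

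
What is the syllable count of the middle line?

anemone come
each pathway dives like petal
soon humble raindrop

The middle line: each(1) + pathway(2) + dives(1) + like(1) + petal(2) = 7

7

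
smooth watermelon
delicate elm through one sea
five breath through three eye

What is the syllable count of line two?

Line two: delicate (3), elm (1), through (1), one (1), sea (1) → 7

7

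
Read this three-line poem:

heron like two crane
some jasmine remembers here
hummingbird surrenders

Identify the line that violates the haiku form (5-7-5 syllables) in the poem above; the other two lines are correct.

The third line

Line 1: "heron like two crane": 2+1+1+1 = 5 ✓
Line 2: "some jasmine remembers here": 1+2+3+1 = 7 ✓
Line 3: "hummingbird surrenders": 3+3 = 6 (expected 5)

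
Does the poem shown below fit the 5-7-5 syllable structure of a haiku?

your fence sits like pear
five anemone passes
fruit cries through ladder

Line 1: your(1) + fence(1) + sits(1) + like(1) + pear(1) = 5 ✓
Line 2: five(1) + anemone(4) + passes(2) = 7 ✓
Line 3: fruit(1) + cries(1) + through(1) + ladder(2) = 5 ✓

Yes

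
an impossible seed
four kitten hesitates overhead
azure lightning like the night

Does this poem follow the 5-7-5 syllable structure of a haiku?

Line 1: an (1), impossible (4), seed (1) → 6 (expected 5)
Line 2: four (1), kitten (2), hesitates (3), overhead (3) → 9 (expected 7)
Line 3: azure (2), lightning (2), like (1), the (1), night (1) → 7 (expected 5)

No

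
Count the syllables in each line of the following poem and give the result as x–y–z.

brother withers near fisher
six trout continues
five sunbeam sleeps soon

Line 1: brother(2) + withers(2) + near(1) + fisher(2) = 7
Line 2: six(1) + trout(1) + continues(3) = 5
Line 3: five(1) + sunbeam(2) + sleeps(1) + soon(1) = 5

7–5–5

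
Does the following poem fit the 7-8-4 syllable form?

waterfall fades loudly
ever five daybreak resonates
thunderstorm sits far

Line 1: waterfall(3) + fades(1) + loudly(2) = 6 (expected 7)
Line 2: ever(2) + five(1) + daybreak(2) + resonates(3) = 8 ✓
Line 3: thunderstorm(3) + sits(1) + far(1) = 5 (expected 4)

No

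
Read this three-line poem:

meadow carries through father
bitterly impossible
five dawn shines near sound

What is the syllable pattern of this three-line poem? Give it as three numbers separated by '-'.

Line 1: meadow (2), carries (2), through (1), father (2) → 7
Line 2: bitterly (3), impossible (4) → 7
Line 3: five (1), dawn (1), shines (1), near (1), sound (1) → 5

7-7-5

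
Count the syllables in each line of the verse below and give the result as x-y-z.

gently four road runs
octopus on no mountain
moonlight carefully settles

Line 1: gently(2) + four(1) + road(1) + runs(1) = 5
Line 2: octopus(3) + on(1) + no(1) + mountain(2) = 7
Line 3: moonlight(2) + carefully(3) + settles(2) = 7

5-7-7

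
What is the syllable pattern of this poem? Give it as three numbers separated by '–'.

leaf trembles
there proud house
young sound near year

3–3–4

Line 1: leaf(1) + trembles(2) = 3
Line 2: there(1) + proud(1) + house(1) = 3
Line 3: young(1) + sound(1) + near(1) + year(1) = 4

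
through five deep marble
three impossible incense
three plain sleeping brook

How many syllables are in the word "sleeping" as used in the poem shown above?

2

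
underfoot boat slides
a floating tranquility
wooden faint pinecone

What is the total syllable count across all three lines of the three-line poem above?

17

Line 1: underfoot (3), boat (1), slides (1) → 5
Line 2: a (1), floating (2), tranquility (4) → 7
Line 3: wooden (2), faint (1), pinecone (2) → 5
Total: 5 + 7 + 5 = 17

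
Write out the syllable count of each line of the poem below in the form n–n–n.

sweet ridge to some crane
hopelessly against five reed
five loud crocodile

5–7–5

Line 1: "sweet ridge to some crane": 1+1+1+1+1 = 5
Line 2: "hopelessly against five reed": 3+2+1+1 = 7
Line 3: "five loud crocodile": 1+1+3 = 5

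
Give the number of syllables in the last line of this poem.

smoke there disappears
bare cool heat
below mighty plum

The last line: "below mighty plum": 2+2+1 = 5

5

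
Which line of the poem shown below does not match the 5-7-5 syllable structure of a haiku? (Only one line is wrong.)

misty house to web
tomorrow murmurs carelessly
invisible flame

The second line

Line 1: misty(2) + house(1) + to(1) + web(1) = 5 ✓
Line 2: tomorrow(3) + murmurs(2) + carelessly(3) = 8 (expected 7)
Line 3: invisible(4) + flame(1) = 5 ✓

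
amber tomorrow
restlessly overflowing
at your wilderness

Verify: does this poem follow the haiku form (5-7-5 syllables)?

Yes

Line 1: "amber tomorrow": 2+3 = 5 ✓
Line 2: "restlessly overflowing": 3+4 = 7 ✓
Line 3: "at your wilderness": 1+1+3 = 5 ✓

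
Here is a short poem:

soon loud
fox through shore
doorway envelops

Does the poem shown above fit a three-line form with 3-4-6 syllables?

Line 1: soon(1) + loud(1) = 2 (expected 3)
Line 2: fox(1) + through(1) + shore(1) = 3 (expected 4)
Line 3: doorway(2) + envelops(3) = 5 (expected 6)

No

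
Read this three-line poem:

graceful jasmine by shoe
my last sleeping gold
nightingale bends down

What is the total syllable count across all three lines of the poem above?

Line 1: graceful(2) + jasmine(2) + by(1) + shoe(1) = 6
Line 2: my(1) + last(1) + sleeping(2) + gold(1) = 5
Line 3: nightingale(3) + bends(1) + down(1) = 5
Total: 6 + 5 + 5 = 16

16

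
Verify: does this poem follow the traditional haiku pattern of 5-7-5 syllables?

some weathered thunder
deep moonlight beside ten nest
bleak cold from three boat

Line 1: some(1) + weathered(2) + thunder(2) = 5 ✓
Line 2: deep(1) + moonlight(2) + beside(2) + ten(1) + nest(1) = 7 ✓
Line 3: bleak(1) + cold(1) + from(1) + three(1) + boat(1) = 5 ✓

Yes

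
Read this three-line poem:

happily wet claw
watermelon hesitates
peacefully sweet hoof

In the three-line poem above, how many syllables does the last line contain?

The last line: peacefully (3), sweet (1), hoof (1) → 5

5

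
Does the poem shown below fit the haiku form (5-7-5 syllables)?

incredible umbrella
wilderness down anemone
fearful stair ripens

Line 1: incredible(4) + umbrella(3) = 7 (expected 5)
Line 2: wilderness(3) + down(1) + anemone(4) = 8 (expected 7)
Line 3: fearful(2) + stair(1) + ripens(2) = 5 ✓

No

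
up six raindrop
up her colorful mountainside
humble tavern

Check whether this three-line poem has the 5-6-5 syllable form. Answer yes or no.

No

Line 1: "up six raindrop": 1+1+2 = 4 (expected 5)
Line 2: "up her colorful mountainside": 1+1+3+3 = 8 (expected 6)
Line 3: "humble tavern": 2+2 = 4 (expected 5)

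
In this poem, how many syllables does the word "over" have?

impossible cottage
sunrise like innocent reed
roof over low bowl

2

"over" has 2 syllables.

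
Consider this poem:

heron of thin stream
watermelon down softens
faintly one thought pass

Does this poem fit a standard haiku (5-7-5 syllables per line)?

Yes

Line 1: "heron of thin stream": 2+1+1+1 = 5 ✓
Line 2: "watermelon down softens": 4+1+2 = 7 ✓
Line 3: "faintly one thought pass": 2+1+1+1 = 5 ✓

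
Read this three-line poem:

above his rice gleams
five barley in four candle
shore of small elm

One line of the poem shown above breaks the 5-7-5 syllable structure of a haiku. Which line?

The third line

Line 1: above (2), his (1), rice (1), gleams (1) → 5 ✓
Line 2: five (1), barley (2), in (1), four (1), candle (2) → 7 ✓
Line 3: shore (1), of (1), small (1), elm (1) → 4 (expected 5)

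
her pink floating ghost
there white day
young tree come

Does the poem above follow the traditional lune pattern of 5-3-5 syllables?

No

Line 1: her(1) + pink(1) + floating(2) + ghost(1) = 5 ✓
Line 2: there(1) + white(1) + day(1) = 3 ✓
Line 3: young(1) + tree(1) + come(1) = 3 (expected 5)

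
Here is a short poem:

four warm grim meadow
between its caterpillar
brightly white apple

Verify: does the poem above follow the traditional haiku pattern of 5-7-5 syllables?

Yes

Line 1: four (1), warm (1), grim (1), meadow (2) → 5 ✓
Line 2: between (2), its (1), caterpillar (4) → 7 ✓
Line 3: brightly (2), white (1), apple (2) → 5 ✓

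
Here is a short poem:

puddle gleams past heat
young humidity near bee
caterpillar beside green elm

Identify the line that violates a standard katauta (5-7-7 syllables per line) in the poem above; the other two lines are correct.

Line 1: "puddle gleams past heat": 2+1+1+1 = 5 ✓
Line 2: "young humidity near bee": 1+4+1+1 = 7 ✓
Line 3: "caterpillar beside green elm": 4+2+1+1 = 8 (expected 7)

Line 3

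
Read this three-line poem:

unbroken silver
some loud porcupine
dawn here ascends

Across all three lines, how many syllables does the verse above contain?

14

Line 1: "unbroken silver": 3+2 = 5
Line 2: "some loud porcupine": 1+1+3 = 5
Line 3: "dawn here ascends": 1+1+2 = 4
Total: 5 + 5 + 4 = 14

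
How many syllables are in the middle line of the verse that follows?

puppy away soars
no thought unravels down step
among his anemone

The middle line: no(1) + thought(1) + unravels(3) + down(1) + step(1) = 7

7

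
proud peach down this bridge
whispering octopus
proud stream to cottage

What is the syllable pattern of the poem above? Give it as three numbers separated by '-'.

Line 1: proud (1), peach (1), down (1), this (1), bridge (1) → 5
Line 2: whispering (3), octopus (3) → 6
Line 3: proud (1), stream (1), to (1), cottage (2) → 5

5-6-5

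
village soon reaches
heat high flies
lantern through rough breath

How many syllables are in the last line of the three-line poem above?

The last line: lantern (2), through (1), rough (1), breath (1) → 5

5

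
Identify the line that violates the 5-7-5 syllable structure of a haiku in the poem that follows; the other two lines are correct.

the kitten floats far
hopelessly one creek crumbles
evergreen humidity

Line 1: "the kitten floats far": 1+2+1+1 = 5 ✓
Line 2: "hopelessly one creek crumbles": 3+1+1+2 = 7 ✓
Line 3: "evergreen humidity": 3+4 = 7 (expected 5)

The third line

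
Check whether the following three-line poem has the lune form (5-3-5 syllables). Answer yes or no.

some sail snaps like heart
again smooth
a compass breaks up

Yes

Line 1: some (1), sail (1), snaps (1), like (1), heart (1) → 5 ✓
Line 2: again (2), smooth (1) → 3 ✓
Line 3: a (1), compass (2), breaks (1), up (1) → 5 ✓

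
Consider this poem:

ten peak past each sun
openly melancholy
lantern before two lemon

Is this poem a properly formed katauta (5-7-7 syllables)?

Line 1: ten (1), peak (1), past (1), each (1), sun (1) → 5 ✓
Line 2: openly (3), melancholy (4) → 7 ✓
Line 3: lantern (2), before (2), two (1), lemon (2) → 7 ✓

Yes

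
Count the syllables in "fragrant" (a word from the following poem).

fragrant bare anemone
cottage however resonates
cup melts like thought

2

"fragrant" has 2 syllables.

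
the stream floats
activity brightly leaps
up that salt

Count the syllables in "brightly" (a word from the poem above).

"brightly" has 2 syllables.

2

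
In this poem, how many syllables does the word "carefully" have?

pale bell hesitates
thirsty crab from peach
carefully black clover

3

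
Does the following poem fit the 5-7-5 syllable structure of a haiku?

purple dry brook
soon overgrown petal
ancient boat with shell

No

Line 1: purple (2), dry (1), brook (1) → 4 (expected 5)
Line 2: soon (1), overgrown (3), petal (2) → 6 (expected 7)
Line 3: ancient (2), boat (1), with (1), shell (1) → 5 ✓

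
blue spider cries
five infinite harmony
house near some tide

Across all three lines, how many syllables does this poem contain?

15

Line 1: blue (1), spider (2), cries (1) → 4
Line 2: five (1), infinite (3), harmony (3) → 7
Line 3: house (1), near (1), some (1), tide (1) → 4
Total: 4 + 7 + 4 = 15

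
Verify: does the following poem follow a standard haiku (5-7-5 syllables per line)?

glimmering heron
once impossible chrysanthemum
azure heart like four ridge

No

Line 1: glimmering (3), heron (2) → 5 ✓
Line 2: once (1), impossible (4), chrysanthemum (4) → 9 (expected 7)
Line 3: azure (2), heart (1), like (1), four (1), ridge (1) → 6 (expected 5)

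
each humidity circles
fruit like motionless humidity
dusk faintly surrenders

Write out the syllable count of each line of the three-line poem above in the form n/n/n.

Line 1: each(1) + humidity(4) + circles(2) = 7
Line 2: fruit(1) + like(1) + motionless(3) + humidity(4) = 9
Line 3: dusk(1) + faintly(2) + surrenders(3) = 6

7/9/6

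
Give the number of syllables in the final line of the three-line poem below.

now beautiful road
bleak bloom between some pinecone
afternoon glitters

The final line: afternoon(3) + glitters(2) = 5

5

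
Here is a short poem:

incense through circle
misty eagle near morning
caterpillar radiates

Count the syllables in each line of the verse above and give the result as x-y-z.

5-7-7

Line 1: incense(2) + through(1) + circle(2) = 5
Line 2: misty(2) + eagle(2) + near(1) + morning(2) = 7
Line 3: caterpillar(4) + radiates(3) = 7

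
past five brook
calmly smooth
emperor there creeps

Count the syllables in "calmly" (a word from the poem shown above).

2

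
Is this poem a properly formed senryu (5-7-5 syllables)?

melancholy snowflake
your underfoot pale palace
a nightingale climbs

Line 1: "melancholy snowflake": 4+2 = 6 (expected 5)
Line 2: "your underfoot pale palace": 1+3+1+2 = 7 ✓
Line 3: "a nightingale climbs": 1+3+1 = 5 ✓

No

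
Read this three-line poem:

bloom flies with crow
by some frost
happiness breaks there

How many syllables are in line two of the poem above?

Line two: "by some frost": 1+1+1 = 3

3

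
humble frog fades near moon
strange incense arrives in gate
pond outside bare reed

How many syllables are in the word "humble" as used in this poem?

"humble" has 2 syllables.

2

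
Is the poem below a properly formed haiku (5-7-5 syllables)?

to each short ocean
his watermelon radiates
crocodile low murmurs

Line 1: to (1), each (1), short (1), ocean (2) → 5 ✓
Line 2: his (1), watermelon (4), radiates (3) → 8 (expected 7)
Line 3: crocodile (3), low (1), murmurs (2) → 6 (expected 5)

No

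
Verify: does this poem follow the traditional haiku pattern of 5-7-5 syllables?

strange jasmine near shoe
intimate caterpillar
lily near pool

Line 1: "strange jasmine near shoe": 1+2+1+1 = 5 ✓
Line 2: "intimate caterpillar": 3+4 = 7 ✓
Line 3: "lily near pool": 2+1+1 = 4 (expected 5)

No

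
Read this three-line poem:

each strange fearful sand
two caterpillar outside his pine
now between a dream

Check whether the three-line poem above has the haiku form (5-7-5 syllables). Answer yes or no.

Line 1: each (1), strange (1), fearful (2), sand (1) → 5 ✓
Line 2: two (1), caterpillar (4), outside (2), his (1), pine (1) → 9 (expected 7)
Line 3: now (1), between (2), a (1), dream (1) → 5 ✓

No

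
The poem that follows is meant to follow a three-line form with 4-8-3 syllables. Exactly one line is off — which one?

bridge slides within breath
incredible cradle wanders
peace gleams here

The first line

Line 1: bridge(1) + slides(1) + within(2) + breath(1) = 5 (expected 4)
Line 2: incredible(4) + cradle(2) + wanders(2) = 8 ✓
Line 3: peace(1) + gleams(1) + here(1) = 3 ✓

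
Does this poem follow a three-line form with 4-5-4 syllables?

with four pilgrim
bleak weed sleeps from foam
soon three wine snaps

Line 1: "with four pilgrim": 1+1+2 = 4 ✓
Line 2: "bleak weed sleeps from foam": 1+1+1+1+1 = 5 ✓
Line 3: "soon three wine snaps": 1+1+1+1 = 4 ✓

Yes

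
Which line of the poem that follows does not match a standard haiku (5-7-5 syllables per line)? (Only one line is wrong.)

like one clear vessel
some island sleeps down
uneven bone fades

Line 1: like (1), one (1), clear (1), vessel (2) → 5 ✓
Line 2: some (1), island (2), sleeps (1), down (1) → 5 (expected 7)
Line 3: uneven (3), bone (1), fades (1) → 5 ✓

Line 2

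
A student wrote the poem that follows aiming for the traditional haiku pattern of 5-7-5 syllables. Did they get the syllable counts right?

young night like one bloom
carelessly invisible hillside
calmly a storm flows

No

Line 1: young (1), night (1), like (1), one (1), bloom (1) → 5 ✓
Line 2: carelessly (3), invisible (4), hillside (2) → 9 (expected 7)
Line 3: calmly (2), a (1), storm (1), flows (1) → 5 ✓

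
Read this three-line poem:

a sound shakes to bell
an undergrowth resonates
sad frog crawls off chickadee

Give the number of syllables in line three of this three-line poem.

Line three: sad(1) + frog(1) + crawls(1) + off(1) + chickadee(3) = 7

7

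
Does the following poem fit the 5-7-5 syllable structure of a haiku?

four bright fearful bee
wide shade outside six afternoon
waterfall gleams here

No

Line 1: four(1) + bright(1) + fearful(2) + bee(1) = 5 ✓
Line 2: wide(1) + shade(1) + outside(2) + six(1) + afternoon(3) = 8 (expected 7)
Line 3: waterfall(3) + gleams(1) + here(1) = 5 ✓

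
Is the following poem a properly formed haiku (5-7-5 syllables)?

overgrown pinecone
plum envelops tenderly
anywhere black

No

Line 1: "overgrown pinecone": 3+2 = 5 ✓
Line 2: "plum envelops tenderly": 1+3+3 = 7 ✓
Line 3: "anywhere black": 3+1 = 4 (expected 5)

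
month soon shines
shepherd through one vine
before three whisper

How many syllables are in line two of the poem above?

Line two: "shepherd through one vine": 2+1+1+1 = 5

5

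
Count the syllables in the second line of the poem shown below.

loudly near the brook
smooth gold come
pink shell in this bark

3

The second line: smooth(1) + gold(1) + come(1) = 3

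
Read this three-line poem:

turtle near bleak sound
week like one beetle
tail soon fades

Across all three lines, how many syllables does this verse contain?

Line 1: turtle(2) + near(1) + bleak(1) + sound(1) = 5
Line 2: week(1) + like(1) + one(1) + beetle(2) = 5
Line 3: tail(1) + soon(1) + fades(1) = 3
Total: 5 + 5 + 3 = 13

13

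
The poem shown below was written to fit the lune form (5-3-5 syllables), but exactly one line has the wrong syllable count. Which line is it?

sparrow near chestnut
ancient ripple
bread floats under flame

The second line

Line 1: sparrow(2) + near(1) + chestnut(2) = 5 ✓
Line 2: ancient(2) + ripple(2) = 4 (expected 3)
Line 3: bread(1) + floats(1) + under(2) + flame(1) = 5 ✓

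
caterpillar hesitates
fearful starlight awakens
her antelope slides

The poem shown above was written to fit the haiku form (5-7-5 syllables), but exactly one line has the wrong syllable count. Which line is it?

Line 1: caterpillar(4) + hesitates(3) = 7 (expected 5)
Line 2: fearful(2) + starlight(2) + awakens(3) = 7 ✓
Line 3: her(1) + antelope(3) + slides(1) = 5 ✓

Line 1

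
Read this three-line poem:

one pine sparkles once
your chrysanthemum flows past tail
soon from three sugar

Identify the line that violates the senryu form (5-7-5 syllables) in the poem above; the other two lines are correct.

Line 1: one(1) + pine(1) + sparkles(2) + once(1) = 5 ✓
Line 2: your(1) + chrysanthemum(4) + flows(1) + past(1) + tail(1) = 8 (expected 7)
Line 3: soon(1) + from(1) + three(1) + sugar(2) = 5 ✓

The second line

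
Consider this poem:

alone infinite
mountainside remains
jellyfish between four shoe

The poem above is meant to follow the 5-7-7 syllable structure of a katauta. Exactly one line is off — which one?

Line 1: alone (2), infinite (3) → 5 ✓
Line 2: mountainside (3), remains (2) → 5 (expected 7)
Line 3: jellyfish (3), between (2), four (1), shoe (1) → 7 ✓

Line 2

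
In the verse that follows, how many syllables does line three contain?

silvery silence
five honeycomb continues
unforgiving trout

Line three: unforgiving (4), trout (1) → 5

5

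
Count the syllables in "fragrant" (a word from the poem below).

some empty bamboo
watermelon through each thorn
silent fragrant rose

"fragrant" has 2 syllables.

2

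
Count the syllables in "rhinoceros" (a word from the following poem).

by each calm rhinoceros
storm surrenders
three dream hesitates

4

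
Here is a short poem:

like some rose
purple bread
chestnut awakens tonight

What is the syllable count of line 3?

7

Line 3: chestnut (2), awakens (3), tonight (2) → 7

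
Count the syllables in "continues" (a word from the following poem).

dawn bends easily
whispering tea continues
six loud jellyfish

"continues" has 3 syllables.

3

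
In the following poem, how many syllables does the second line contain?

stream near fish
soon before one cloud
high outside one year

5

The second line: soon (1), before (2), one (1), cloud (1) → 5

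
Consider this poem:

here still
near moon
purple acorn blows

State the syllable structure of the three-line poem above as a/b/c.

Line 1: "here still": 1+1 = 2
Line 2: "near moon": 1+1 = 2
Line 3: "purple acorn blows": 2+2+1 = 5

2/2/5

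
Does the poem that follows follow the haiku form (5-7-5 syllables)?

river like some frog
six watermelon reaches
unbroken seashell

Yes

Line 1: river (2), like (1), some (1), frog (1) → 5 ✓
Line 2: six (1), watermelon (4), reaches (2) → 7 ✓
Line 3: unbroken (3), seashell (2) → 5 ✓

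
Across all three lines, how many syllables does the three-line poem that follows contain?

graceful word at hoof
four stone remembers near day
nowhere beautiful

Line 1: graceful (2), word (1), at (1), hoof (1) → 5
Line 2: four (1), stone (1), remembers (3), near (1), day (1) → 7
Line 3: nowhere (2), beautiful (3) → 5
Total: 5 + 7 + 5 = 17

17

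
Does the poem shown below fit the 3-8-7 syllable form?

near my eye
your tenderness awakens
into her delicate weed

No

Line 1: near(1) + my(1) + eye(1) = 3 ✓
Line 2: your(1) + tenderness(3) + awakens(3) = 7 (expected 8)
Line 3: into(2) + her(1) + delicate(3) + weed(1) = 7 ✓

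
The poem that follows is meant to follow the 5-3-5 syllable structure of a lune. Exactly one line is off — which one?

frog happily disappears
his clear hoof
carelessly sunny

Line 1: frog(1) + happily(3) + disappears(3) = 7 (expected 5)
Line 2: his(1) + clear(1) + hoof(1) = 3 ✓
Line 3: carelessly(3) + sunny(2) = 5 ✓

Line 1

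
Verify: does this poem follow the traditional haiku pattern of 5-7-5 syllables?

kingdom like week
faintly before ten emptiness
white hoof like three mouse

Line 1: "kingdom like week": 2+1+1 = 4 (expected 5)
Line 2: "faintly before ten emptiness": 2+2+1+3 = 8 (expected 7)
Line 3: "white hoof like three mouse": 1+1+1+1+1 = 5 ✓

No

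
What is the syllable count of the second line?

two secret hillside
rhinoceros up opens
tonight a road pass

The second line: "rhinoceros up opens": 4+1+2 = 7

7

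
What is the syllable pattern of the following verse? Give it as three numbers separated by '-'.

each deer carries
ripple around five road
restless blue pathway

4-6-5

Line 1: "each deer carries": 1+1+2 = 4
Line 2: "ripple around five road": 2+2+1+1 = 6
Line 3: "restless blue pathway": 2+1+2 = 5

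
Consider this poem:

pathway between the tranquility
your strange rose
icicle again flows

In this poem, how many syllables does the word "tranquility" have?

4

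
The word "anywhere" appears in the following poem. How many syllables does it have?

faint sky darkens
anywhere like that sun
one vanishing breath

3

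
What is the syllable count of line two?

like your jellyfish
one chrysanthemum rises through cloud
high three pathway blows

9

Line two: one (1), chrysanthemum (4), rises (2), through (1), cloud (1) → 9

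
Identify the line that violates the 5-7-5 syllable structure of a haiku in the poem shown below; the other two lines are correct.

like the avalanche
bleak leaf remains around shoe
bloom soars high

Line 1: like(1) + the(1) + avalanche(3) = 5 ✓
Line 2: bleak(1) + leaf(1) + remains(2) + around(2) + shoe(1) = 7 ✓
Line 3: bloom(1) + soars(1) + high(1) = 3 (expected 5)

The third line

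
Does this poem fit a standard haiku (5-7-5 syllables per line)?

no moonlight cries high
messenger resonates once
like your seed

No

Line 1: no (1), moonlight (2), cries (1), high (1) → 5 ✓
Line 2: messenger (3), resonates (3), once (1) → 7 ✓
Line 3: like (1), your (1), seed (1) → 3 (expected 5)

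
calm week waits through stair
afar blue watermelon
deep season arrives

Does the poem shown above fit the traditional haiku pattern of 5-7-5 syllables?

Yes

Line 1: "calm week waits through stair": 1+1+1+1+1 = 5 ✓
Line 2: "afar blue watermelon": 2+1+4 = 7 ✓
Line 3: "deep season arrives": 1+2+2 = 5 ✓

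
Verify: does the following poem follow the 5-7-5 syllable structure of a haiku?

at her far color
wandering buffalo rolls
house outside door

No

Line 1: "at her far color": 1+1+1+2 = 5 ✓
Line 2: "wandering buffalo rolls": 3+3+1 = 7 ✓
Line 3: "house outside door": 1+2+1 = 4 (expected 5)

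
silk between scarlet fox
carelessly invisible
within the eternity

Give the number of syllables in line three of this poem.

7

Line three: within(2) + the(1) + eternity(4) = 7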